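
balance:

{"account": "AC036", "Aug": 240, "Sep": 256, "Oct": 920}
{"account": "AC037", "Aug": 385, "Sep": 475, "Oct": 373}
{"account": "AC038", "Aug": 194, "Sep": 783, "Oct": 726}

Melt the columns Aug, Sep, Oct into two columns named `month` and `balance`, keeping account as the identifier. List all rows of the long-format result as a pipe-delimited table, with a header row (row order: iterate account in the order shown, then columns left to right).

| account | month | balance |
| AC036 | Aug | 240 |
| AC036 | Sep | 256 |
| AC036 | Oct | 920 |
| AC037 | Aug | 385 |
| AC037 | Sep | 475 |
| AC037 | Oct | 373 |
| AC038 | Aug | 194 |
| AC038 | Sep | 783 |
| AC038 | Oct | 726 |

Each (account, column) pair becomes one row: 3 × 3 = 9 rows.
For example, (AC036, Aug) → balance=240.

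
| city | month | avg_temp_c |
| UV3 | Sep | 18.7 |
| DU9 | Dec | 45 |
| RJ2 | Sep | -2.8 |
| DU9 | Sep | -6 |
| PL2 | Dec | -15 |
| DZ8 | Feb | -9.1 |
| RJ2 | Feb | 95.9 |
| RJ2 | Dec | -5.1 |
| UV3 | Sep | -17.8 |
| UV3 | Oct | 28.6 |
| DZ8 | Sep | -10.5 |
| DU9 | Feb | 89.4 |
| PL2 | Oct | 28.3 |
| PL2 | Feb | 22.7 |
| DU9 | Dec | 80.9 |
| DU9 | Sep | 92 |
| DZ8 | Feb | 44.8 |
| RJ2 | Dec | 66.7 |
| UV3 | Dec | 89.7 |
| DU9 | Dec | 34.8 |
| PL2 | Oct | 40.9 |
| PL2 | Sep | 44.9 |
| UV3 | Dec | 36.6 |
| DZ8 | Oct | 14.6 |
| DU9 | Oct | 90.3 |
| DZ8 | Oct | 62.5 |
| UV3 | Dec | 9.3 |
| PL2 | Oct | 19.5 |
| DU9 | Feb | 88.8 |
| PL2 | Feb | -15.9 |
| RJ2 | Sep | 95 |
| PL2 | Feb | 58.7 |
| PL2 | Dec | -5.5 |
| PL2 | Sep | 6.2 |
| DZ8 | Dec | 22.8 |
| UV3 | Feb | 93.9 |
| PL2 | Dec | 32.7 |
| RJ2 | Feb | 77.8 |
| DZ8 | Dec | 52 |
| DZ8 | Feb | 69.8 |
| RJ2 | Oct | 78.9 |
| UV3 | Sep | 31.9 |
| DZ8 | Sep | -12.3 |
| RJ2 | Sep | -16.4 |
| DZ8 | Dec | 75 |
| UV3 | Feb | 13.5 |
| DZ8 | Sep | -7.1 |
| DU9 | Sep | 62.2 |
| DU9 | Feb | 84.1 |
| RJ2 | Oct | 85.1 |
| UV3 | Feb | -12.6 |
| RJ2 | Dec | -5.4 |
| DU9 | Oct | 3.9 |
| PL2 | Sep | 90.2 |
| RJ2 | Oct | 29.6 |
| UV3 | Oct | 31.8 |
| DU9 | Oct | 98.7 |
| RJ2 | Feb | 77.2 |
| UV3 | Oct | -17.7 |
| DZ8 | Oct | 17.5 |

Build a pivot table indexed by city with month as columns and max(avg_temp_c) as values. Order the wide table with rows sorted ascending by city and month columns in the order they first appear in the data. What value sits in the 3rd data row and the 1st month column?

90.2

With rows sorted ascending by city, row 3 is city=PL2. month columns in first-appearance order: Sep, Dec, Feb, Oct; column 1 is Sep.
Long rows with city=PL2, month=Sep: max(44.9, 6.2, 90.2) = 90.2.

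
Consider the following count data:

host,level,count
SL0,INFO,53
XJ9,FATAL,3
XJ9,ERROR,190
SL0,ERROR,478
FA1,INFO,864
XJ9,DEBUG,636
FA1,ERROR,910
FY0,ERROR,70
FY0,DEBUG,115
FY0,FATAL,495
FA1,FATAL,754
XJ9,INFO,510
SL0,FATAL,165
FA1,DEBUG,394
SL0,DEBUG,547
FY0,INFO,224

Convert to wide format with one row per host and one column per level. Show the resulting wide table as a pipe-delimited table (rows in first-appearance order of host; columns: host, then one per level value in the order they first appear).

| host | INFO | FATAL | ERROR | DEBUG |
| SL0 | 53 | 165 | 478 | 547 |
| XJ9 | 510 | 3 | 190 | 636 |
| FA1 | 864 | 754 | 910 | 394 |
| FY0 | 224 | 495 | 70 | 115 |

Columns: host plus the 4 distinct level values (INFO, FATAL, ERROR, DEBUG).
For example, row SL0 column INFO takes count=53 from the long row (SL0, INFO).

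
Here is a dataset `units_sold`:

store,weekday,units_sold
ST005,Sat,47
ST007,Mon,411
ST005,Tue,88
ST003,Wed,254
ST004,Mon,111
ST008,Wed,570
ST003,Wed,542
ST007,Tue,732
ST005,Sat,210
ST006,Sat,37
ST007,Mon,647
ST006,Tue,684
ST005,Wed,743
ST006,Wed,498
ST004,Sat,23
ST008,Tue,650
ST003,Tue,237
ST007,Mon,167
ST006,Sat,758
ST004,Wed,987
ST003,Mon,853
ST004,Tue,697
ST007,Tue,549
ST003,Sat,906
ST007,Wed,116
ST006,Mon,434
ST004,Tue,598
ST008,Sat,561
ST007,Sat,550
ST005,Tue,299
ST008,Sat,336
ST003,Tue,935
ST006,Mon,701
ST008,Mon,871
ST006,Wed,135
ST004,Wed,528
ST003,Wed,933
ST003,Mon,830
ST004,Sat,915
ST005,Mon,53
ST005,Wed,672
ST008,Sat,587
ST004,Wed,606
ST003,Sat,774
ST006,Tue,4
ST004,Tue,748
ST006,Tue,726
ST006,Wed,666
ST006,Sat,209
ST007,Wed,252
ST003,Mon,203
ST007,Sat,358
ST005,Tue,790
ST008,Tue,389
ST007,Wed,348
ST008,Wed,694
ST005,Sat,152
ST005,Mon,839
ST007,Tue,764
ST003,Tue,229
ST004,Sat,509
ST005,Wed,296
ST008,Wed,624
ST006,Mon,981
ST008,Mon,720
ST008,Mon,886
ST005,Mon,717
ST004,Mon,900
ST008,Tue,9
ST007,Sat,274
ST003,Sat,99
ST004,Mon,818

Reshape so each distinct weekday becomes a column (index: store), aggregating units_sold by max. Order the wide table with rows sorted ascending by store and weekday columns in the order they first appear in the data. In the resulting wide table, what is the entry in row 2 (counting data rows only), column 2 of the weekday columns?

900

With rows sorted ascending by store, row 2 is store=ST004. weekday columns in first-appearance order: Sat, Mon, Tue, Wed; column 2 is Mon.
Long rows with store=ST004, weekday=Mon: max(111, 900, 818) = 900.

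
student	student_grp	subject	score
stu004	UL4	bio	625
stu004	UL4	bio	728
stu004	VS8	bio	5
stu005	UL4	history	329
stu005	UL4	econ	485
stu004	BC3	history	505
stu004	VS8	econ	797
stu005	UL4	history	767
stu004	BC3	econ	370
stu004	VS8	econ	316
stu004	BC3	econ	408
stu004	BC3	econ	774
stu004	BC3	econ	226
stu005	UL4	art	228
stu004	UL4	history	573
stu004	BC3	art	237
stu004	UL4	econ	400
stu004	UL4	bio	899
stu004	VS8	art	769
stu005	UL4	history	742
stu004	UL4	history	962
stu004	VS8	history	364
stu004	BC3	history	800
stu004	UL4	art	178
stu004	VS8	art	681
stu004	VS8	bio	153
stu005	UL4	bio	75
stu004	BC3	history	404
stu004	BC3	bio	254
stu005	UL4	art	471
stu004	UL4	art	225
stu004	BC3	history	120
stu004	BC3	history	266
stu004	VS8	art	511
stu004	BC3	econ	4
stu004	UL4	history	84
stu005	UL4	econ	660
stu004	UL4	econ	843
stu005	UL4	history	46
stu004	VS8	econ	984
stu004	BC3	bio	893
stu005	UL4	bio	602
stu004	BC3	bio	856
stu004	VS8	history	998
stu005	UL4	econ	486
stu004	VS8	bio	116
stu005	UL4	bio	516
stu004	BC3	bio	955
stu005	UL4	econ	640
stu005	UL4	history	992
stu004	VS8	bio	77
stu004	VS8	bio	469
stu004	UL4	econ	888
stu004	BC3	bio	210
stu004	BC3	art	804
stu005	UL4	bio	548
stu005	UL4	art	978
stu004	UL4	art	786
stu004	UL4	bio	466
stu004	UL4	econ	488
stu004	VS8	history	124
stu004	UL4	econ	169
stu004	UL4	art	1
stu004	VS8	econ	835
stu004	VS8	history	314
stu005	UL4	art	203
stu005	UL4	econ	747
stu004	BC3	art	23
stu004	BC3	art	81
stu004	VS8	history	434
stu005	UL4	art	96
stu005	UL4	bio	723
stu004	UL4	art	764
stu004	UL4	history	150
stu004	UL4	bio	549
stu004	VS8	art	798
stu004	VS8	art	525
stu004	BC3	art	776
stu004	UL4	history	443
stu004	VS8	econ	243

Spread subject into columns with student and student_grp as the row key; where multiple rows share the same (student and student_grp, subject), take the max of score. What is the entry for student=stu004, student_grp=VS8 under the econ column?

Rows with student=stu004, student_grp=VS8 and subject=econ: score values are 797, 316, 984, 835, 243.
max(797, 316, 984, 835, 243) = 984.

984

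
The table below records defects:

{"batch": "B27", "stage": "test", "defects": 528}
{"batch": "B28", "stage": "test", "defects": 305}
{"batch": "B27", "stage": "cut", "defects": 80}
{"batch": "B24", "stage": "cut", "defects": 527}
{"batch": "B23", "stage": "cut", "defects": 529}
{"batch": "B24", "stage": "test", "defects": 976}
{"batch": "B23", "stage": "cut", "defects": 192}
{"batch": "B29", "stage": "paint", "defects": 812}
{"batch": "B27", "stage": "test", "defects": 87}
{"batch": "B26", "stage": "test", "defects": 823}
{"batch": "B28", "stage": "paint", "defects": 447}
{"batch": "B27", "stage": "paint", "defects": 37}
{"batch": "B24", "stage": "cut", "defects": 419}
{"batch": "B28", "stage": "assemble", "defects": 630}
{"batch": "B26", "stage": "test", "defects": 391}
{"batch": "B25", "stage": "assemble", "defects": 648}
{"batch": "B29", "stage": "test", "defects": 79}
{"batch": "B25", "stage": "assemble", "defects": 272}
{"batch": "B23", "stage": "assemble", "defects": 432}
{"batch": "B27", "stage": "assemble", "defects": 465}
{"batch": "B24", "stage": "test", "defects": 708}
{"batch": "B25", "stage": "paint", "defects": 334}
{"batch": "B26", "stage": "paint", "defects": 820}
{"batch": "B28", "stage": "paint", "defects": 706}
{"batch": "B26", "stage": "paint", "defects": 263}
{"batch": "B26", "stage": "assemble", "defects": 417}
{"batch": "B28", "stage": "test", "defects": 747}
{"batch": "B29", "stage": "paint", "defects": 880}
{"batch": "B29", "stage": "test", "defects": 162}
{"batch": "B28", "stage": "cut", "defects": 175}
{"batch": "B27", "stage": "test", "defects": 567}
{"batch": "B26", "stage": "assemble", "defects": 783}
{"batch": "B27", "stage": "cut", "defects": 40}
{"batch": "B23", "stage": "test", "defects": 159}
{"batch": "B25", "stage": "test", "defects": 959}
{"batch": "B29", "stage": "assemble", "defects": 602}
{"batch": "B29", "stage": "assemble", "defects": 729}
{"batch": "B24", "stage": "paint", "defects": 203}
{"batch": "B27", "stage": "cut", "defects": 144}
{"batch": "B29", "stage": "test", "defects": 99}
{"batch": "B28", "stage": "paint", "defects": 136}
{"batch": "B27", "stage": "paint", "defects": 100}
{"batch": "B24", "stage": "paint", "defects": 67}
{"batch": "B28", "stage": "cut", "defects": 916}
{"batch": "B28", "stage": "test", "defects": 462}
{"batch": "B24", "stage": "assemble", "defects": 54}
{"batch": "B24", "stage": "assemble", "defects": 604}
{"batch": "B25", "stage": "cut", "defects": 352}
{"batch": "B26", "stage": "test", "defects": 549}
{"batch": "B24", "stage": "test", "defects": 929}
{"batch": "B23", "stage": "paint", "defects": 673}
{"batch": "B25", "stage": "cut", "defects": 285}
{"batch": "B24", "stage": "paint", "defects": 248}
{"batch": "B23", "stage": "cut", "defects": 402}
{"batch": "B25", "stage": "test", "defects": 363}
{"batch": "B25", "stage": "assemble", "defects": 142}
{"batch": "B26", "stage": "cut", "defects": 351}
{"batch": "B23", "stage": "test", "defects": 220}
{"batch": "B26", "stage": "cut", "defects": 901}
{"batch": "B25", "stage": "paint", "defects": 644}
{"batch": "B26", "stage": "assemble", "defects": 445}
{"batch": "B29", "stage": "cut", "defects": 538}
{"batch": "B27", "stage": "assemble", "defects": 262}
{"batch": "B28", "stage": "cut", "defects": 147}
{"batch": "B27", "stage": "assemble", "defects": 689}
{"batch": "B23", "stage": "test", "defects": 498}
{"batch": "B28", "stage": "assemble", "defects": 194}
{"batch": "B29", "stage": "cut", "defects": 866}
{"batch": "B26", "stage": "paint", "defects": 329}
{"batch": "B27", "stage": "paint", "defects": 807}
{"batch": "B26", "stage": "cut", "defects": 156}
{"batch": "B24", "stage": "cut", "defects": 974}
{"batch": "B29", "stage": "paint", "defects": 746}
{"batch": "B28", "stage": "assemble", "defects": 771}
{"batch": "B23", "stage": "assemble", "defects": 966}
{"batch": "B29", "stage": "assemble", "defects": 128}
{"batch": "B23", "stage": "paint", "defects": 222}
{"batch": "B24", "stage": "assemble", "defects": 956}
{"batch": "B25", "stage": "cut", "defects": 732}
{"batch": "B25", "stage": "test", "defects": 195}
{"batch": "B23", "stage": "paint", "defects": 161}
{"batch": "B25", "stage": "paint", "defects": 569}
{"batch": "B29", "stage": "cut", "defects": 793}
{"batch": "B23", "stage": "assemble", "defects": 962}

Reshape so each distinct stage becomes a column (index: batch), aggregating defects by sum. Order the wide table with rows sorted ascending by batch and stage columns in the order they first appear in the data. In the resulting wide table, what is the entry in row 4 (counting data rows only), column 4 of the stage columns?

With rows sorted ascending by batch, row 4 is batch=B26. stage columns in first-appearance order: test, cut, paint, assemble; column 4 is assemble.
Long rows with batch=B26, stage=assemble: 417 + 783 + 445 = 1645.

1645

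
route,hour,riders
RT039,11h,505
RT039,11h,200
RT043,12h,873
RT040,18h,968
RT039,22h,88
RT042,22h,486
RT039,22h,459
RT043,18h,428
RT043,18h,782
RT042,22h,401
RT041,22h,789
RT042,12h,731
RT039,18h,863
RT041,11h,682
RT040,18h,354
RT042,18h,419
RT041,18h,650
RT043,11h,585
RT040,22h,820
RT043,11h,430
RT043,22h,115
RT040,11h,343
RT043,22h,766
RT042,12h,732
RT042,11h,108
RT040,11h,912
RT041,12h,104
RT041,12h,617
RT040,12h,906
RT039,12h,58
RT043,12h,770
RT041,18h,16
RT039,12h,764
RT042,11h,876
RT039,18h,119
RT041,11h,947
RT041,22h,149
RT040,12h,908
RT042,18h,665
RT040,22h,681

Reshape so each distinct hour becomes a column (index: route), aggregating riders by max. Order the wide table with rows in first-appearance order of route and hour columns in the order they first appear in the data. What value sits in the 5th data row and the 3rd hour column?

650

With rows in first-appearance order of route, row 5 is route=RT041. hour columns in first-appearance order: 11h, 12h, 18h, 22h; column 3 is 18h.
Long rows with route=RT041, hour=18h: max(650, 16) = 650.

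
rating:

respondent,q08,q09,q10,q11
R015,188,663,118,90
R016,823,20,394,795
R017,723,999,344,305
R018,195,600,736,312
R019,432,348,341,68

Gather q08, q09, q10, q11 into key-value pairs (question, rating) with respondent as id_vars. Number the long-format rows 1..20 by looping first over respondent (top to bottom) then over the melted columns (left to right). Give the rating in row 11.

20 rows total (5 × 4). Row 11: index ⌊(11-1)/4⌋ = 2 into respondent → R017; (11-1) mod 4 = 2 into the melted columns → q10.
So row 11 is (R017, q10, 344); rating = 344.

344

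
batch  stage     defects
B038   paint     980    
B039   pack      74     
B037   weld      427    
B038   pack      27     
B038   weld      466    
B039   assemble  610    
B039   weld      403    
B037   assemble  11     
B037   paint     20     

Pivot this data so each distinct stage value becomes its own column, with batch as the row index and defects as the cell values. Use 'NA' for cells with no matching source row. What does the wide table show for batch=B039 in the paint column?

NA

No long-format row has batch=B039 and stage=paint, so the cell is NA.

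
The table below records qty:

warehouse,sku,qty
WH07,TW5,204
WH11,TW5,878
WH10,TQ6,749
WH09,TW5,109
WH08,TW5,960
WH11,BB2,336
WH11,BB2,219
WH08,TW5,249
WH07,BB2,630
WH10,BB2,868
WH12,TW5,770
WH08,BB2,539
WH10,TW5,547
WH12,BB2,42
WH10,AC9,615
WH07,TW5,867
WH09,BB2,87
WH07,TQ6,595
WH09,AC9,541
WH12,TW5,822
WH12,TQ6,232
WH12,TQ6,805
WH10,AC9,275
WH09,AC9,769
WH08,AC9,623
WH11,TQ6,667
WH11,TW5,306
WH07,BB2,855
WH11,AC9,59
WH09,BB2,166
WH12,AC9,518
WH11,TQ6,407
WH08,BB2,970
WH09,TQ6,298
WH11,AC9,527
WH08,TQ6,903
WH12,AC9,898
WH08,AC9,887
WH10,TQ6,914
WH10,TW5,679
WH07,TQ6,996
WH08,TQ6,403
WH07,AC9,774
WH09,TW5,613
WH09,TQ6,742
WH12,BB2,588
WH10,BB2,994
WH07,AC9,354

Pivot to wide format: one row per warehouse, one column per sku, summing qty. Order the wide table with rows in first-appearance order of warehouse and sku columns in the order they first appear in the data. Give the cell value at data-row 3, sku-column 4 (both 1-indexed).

With rows in first-appearance order of warehouse, row 3 is warehouse=WH10. sku columns in first-appearance order: TW5, TQ6, BB2, AC9; column 4 is AC9.
Long rows with warehouse=WH10, sku=AC9: 615 + 275 = 890.

890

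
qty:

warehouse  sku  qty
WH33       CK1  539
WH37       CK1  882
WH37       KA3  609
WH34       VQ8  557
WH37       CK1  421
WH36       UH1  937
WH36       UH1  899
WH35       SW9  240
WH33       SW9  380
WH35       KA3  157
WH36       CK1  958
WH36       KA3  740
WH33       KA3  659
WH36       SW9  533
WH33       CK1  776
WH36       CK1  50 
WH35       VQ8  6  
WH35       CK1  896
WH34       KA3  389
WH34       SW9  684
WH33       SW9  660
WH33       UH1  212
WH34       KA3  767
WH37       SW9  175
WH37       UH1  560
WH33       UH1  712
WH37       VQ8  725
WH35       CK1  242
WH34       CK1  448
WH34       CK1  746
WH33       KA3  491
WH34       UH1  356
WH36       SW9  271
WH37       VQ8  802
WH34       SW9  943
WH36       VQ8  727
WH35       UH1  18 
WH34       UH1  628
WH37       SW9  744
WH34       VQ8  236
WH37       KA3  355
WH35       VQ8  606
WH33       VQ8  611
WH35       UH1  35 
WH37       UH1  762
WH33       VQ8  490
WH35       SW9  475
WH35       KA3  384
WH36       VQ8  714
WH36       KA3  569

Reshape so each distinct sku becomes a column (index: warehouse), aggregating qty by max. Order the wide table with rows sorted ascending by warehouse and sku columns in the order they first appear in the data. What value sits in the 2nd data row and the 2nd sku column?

767

With rows sorted ascending by warehouse, row 2 is warehouse=WH34. sku columns in first-appearance order: CK1, KA3, VQ8, UH1, SW9; column 2 is KA3.
Long rows with warehouse=WH34, sku=KA3: max(389, 767) = 767.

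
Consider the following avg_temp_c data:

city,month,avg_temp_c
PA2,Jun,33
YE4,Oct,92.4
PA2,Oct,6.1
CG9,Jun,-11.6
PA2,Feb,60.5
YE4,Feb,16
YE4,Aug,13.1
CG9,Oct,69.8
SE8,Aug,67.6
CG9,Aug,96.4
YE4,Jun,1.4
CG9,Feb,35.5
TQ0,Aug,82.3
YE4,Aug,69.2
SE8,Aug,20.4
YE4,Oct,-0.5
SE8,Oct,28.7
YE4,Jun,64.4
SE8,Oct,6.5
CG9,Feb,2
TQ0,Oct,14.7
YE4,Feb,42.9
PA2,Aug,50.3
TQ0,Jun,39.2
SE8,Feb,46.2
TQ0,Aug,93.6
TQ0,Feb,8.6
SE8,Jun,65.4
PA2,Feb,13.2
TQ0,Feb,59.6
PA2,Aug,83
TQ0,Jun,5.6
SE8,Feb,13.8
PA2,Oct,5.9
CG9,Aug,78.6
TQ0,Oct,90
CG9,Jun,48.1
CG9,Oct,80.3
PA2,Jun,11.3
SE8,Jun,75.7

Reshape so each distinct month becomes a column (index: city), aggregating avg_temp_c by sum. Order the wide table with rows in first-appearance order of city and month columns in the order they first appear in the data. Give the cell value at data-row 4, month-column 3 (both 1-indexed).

With rows in first-appearance order of city, row 4 is city=SE8. month columns in first-appearance order: Jun, Oct, Feb, Aug; column 3 is Feb.
Long rows with city=SE8, month=Feb: 46.2 + 13.8 = 60.

60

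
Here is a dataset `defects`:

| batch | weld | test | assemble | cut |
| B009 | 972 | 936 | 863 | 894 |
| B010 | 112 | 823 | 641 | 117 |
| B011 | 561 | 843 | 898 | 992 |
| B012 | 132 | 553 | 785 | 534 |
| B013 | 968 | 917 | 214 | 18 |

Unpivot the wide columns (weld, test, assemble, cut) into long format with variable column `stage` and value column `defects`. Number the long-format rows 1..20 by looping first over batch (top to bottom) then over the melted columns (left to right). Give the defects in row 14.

553

20 rows total (5 × 4). Row 14: index ⌊(14-1)/4⌋ = 3 into batch → B012; (14-1) mod 4 = 1 into the melted columns → test.
So row 14 is (B012, test, 553); defects = 553.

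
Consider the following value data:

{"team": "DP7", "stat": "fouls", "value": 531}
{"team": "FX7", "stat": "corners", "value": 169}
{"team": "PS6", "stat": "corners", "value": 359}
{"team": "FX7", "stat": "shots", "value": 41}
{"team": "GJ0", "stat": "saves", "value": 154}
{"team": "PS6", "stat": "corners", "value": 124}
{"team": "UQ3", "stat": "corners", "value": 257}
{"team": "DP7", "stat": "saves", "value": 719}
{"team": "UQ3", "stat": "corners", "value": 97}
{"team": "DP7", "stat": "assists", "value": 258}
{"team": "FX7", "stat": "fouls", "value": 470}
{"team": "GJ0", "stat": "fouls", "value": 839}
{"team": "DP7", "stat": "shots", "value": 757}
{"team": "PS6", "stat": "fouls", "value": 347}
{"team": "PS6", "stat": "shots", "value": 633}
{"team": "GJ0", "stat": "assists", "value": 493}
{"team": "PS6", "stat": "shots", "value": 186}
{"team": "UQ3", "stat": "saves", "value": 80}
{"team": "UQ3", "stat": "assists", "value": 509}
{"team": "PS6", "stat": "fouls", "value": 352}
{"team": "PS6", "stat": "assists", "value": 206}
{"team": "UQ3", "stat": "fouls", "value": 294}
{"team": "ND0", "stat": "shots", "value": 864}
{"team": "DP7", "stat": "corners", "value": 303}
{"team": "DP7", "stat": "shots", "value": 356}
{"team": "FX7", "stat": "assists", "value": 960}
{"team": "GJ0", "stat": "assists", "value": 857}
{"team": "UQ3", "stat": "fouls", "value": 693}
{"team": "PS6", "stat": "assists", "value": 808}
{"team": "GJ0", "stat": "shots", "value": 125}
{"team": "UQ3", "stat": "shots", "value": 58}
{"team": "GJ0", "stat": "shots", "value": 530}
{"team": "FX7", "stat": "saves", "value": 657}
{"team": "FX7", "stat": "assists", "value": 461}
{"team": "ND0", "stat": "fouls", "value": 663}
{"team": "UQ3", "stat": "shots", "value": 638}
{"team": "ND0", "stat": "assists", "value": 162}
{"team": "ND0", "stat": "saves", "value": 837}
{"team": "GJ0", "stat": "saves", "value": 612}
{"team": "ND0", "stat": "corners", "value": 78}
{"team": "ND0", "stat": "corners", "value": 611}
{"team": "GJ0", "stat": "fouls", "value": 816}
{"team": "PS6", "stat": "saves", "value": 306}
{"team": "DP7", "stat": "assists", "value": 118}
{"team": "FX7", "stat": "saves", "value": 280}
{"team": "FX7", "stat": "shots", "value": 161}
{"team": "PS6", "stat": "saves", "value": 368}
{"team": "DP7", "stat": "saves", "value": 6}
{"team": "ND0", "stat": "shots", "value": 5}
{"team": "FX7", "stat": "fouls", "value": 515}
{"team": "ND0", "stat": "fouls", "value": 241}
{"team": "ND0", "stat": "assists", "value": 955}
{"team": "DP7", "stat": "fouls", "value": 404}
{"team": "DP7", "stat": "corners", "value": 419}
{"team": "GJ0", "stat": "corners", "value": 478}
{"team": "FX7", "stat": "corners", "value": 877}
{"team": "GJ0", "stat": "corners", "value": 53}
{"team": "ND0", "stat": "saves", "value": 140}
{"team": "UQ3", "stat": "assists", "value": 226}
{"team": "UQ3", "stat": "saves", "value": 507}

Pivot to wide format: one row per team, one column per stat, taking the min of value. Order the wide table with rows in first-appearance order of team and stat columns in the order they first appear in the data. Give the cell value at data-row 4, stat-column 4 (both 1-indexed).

With rows in first-appearance order of team, row 4 is team=GJ0. stat columns in first-appearance order: fouls, corners, shots, saves, assists; column 4 is saves.
Long rows with team=GJ0, stat=saves: min(154, 612) = 154.

154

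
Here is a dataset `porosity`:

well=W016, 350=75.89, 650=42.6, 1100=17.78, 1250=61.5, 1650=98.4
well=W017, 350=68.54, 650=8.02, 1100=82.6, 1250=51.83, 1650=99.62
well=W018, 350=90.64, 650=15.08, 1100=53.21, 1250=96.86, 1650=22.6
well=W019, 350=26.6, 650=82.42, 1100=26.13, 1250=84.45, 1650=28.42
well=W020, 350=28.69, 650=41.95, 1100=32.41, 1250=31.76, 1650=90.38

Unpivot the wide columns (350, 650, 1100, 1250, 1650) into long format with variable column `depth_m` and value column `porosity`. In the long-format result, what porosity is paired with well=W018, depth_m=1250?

Unpivoting turns each (well, wide-column) pair into one long row.
The wide cell at row W018, column 1250 holds 96.86, so the long row (W018, 1250) has porosity=96.86.

96.86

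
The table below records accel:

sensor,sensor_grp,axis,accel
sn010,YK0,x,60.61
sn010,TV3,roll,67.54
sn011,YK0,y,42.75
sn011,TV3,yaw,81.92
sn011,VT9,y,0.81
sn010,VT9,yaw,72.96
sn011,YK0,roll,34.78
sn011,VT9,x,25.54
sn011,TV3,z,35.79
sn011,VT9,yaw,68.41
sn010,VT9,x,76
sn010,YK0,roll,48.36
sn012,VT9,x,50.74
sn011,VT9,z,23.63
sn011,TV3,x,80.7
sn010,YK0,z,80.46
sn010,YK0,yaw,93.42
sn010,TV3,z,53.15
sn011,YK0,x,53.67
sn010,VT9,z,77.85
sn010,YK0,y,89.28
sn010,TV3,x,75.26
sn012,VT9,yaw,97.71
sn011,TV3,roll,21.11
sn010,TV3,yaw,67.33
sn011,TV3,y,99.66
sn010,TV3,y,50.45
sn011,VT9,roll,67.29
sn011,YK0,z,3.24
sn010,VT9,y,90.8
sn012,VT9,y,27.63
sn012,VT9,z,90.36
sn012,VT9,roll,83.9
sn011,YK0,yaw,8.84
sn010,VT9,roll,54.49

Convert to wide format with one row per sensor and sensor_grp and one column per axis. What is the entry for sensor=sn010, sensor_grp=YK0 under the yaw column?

Wide layout: rows indexed by sensor and sensor_grp, columns are the 5 distinct axis values (x, roll, y, yaw, z).
Cell (sensor=sn010, sensor_grp=YK0, axis=yaw) draws from the long row where sensor=sn010, sensor_grp=YK0 and axis=yaw, which has accel=93.42.

93.42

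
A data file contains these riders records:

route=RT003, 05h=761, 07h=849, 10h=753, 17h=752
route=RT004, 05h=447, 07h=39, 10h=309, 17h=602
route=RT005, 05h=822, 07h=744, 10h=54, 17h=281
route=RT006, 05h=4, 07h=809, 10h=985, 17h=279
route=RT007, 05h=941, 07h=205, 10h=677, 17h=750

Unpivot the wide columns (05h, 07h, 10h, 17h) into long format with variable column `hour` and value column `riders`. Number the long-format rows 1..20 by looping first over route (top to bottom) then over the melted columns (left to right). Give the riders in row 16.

20 rows total (5 × 4). Row 16: index ⌊(16-1)/4⌋ = 3 into route → RT006; (16-1) mod 4 = 3 into the melted columns → 17h.
So row 16 is (RT006, 17h, 279); riders = 279.

279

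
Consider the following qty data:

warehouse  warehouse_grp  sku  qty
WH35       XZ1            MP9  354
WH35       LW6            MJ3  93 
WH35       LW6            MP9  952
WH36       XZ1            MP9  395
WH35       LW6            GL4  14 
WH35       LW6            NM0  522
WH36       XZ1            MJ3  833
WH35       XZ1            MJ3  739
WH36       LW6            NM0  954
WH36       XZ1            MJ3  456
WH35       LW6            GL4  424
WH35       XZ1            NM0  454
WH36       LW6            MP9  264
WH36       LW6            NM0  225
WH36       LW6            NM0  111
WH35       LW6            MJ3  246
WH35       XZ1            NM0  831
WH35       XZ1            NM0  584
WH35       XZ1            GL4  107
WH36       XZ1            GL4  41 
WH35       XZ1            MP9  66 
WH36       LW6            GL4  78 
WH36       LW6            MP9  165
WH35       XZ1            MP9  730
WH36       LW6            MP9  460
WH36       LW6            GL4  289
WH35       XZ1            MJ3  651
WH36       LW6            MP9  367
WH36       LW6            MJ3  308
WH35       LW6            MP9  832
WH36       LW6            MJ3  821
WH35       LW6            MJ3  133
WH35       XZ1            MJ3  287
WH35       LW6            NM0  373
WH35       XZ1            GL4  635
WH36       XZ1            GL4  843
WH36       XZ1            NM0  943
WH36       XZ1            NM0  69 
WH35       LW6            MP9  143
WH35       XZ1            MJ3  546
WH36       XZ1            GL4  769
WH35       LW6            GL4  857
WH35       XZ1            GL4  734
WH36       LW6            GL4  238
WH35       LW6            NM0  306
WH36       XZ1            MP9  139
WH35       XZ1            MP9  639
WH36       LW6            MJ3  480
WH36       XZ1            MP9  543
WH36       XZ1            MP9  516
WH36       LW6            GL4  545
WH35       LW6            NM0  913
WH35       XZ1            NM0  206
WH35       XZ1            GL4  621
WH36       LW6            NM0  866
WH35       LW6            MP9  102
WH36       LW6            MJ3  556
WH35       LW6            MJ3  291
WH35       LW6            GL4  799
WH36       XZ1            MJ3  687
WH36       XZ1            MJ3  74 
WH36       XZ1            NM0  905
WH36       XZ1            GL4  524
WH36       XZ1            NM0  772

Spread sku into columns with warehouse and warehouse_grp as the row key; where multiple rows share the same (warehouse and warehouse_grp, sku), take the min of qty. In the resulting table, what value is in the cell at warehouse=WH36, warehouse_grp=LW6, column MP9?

Rows with warehouse=WH36, warehouse_grp=LW6 and sku=MP9: qty values are 264, 165, 460, 367.
min(264, 165, 460, 367) = 165.

165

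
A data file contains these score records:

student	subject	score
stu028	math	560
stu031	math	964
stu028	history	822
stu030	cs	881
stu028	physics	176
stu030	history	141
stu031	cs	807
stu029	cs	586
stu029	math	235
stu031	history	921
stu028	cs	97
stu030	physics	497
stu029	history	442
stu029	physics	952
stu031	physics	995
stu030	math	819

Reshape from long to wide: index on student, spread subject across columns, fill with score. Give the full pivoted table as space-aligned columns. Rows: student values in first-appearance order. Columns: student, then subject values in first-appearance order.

Columns: student plus the 4 distinct subject values (math, history, cs, physics).
For example, row stu028 column math takes score=560 from the long row (stu028, math).

student  math  history  cs   physics
stu028   560   822      97   176    
stu031   964   921      807  995    
stu030   819   141      881  497    
stu029   235   442      586  952    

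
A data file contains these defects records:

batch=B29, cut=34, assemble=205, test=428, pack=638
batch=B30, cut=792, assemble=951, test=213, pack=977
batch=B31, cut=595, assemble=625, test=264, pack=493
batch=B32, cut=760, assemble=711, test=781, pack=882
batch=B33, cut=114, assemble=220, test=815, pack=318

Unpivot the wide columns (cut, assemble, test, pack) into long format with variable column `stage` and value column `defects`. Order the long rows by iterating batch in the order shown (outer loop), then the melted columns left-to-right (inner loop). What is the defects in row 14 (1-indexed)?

711

20 rows total (5 × 4). Row 14: index ⌊(14-1)/4⌋ = 3 into batch → B32; (14-1) mod 4 = 1 into the melted columns → assemble.
So row 14 is (B32, assemble, 711); defects = 711.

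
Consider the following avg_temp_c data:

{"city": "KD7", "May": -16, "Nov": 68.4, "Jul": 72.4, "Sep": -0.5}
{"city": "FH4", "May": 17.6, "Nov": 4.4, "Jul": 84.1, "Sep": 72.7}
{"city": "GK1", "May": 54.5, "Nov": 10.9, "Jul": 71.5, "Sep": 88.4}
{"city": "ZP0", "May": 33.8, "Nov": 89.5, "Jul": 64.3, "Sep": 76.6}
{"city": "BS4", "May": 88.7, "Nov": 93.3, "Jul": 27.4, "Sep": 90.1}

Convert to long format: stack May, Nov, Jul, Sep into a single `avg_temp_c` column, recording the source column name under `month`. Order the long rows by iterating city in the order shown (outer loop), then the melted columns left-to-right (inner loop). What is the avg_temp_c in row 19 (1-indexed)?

27.4

20 rows total (5 × 4). Row 19: index ⌊(19-1)/4⌋ = 4 into city → BS4; (19-1) mod 4 = 2 into the melted columns → Jul.
So row 19 is (BS4, Jul, 27.4); avg_temp_c = 27.4.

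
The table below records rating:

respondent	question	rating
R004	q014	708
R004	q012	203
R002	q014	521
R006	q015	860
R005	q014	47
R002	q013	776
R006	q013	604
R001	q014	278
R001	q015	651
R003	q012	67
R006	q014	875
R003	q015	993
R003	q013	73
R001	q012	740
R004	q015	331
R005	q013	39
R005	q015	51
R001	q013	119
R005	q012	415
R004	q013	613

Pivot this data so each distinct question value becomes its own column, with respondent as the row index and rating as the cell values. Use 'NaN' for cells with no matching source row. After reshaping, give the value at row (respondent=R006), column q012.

No long-format row has respondent=R006 and question=q012, so the cell is NaN.

NaN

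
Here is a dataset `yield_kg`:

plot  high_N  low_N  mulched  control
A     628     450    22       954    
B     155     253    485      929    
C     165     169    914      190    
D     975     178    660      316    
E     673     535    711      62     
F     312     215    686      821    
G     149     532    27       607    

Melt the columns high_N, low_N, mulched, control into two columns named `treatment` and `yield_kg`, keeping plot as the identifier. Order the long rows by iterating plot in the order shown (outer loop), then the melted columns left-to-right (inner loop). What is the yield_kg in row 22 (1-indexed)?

28 rows total (7 × 4). Row 22: index ⌊(22-1)/4⌋ = 5 into plot → F; (22-1) mod 4 = 1 into the melted columns → low_N.
So row 22 is (F, low_N, 215); yield_kg = 215.

215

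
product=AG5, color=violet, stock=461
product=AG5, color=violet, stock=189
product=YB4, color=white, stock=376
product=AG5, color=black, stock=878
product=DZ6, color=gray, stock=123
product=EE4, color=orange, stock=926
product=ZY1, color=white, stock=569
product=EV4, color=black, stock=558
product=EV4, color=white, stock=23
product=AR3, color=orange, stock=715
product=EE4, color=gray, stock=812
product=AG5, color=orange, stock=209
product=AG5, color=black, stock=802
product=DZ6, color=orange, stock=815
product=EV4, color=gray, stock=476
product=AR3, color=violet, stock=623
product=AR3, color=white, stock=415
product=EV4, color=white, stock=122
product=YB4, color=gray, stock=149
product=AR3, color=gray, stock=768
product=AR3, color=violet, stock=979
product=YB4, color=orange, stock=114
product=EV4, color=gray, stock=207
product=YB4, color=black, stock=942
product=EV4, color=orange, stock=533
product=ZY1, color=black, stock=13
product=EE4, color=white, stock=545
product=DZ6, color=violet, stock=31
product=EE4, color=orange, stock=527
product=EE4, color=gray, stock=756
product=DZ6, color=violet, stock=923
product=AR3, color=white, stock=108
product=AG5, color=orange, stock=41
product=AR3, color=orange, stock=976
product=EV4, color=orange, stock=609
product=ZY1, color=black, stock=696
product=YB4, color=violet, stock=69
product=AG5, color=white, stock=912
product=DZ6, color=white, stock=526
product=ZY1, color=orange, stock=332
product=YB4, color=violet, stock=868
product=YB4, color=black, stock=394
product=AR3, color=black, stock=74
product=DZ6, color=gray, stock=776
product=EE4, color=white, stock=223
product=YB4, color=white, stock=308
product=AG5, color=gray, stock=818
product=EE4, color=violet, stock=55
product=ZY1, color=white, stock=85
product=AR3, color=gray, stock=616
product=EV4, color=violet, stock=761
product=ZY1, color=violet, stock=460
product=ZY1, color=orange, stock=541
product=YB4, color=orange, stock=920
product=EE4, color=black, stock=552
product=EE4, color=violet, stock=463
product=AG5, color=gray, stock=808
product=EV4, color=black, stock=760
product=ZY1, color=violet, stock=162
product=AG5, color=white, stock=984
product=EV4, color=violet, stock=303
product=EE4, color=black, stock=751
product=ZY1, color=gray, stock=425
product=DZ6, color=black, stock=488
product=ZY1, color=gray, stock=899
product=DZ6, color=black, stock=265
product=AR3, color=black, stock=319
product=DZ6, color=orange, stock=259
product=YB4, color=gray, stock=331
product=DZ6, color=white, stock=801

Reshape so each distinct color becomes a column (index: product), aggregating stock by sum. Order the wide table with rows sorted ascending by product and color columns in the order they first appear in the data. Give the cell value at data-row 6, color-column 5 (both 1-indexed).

1034

With rows sorted ascending by product, row 6 is product=YB4. color columns in first-appearance order: violet, white, black, gray, orange; column 5 is orange.
Long rows with product=YB4, color=orange: 114 + 920 = 1034.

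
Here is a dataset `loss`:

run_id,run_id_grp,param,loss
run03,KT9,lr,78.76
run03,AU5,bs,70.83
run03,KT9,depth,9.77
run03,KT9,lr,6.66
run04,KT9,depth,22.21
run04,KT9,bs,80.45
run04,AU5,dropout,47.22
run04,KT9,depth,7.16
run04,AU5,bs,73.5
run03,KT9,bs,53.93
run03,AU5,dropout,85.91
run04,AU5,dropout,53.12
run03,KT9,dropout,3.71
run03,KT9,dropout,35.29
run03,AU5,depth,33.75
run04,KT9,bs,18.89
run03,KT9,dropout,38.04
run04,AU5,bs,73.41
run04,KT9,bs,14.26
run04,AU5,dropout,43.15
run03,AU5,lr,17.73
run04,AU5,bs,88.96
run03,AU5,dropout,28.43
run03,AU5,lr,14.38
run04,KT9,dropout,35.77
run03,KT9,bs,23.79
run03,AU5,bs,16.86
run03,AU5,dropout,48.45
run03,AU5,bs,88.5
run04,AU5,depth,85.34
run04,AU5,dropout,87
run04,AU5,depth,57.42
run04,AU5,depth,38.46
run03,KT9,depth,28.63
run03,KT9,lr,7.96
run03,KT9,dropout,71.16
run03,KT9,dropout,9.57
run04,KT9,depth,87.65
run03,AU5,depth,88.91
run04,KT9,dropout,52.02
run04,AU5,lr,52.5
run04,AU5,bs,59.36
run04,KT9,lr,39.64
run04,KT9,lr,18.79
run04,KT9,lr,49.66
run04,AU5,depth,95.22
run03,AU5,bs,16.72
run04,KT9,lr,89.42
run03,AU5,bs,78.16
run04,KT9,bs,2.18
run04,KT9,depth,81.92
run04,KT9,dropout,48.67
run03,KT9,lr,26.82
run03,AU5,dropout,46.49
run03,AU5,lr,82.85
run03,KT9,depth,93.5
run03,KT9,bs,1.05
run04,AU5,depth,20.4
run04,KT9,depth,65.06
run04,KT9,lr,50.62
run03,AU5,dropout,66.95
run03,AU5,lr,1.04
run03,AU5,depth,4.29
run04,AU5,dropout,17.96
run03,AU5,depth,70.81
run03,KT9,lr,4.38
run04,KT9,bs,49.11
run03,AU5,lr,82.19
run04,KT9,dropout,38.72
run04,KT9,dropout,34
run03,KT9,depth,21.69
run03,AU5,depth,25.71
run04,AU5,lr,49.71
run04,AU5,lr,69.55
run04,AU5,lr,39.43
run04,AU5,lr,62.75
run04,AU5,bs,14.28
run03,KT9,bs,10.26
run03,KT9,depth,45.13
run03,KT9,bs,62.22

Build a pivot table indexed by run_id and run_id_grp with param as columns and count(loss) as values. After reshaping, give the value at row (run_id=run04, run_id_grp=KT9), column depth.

5

Rows with run_id=run04, run_id_grp=KT9 and param=depth: loss values are 22.21, 7.16, 87.65, 81.92, 65.06.
5 rows match — count = 5.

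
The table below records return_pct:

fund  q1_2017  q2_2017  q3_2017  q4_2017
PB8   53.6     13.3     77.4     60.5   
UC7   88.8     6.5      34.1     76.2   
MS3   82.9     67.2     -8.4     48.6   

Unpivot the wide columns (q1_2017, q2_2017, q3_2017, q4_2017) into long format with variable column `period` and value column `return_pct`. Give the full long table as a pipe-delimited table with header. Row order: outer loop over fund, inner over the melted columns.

| fund | period | return_pct |
| PB8 | q1_2017 | 53.6 |
| PB8 | q2_2017 | 13.3 |
| PB8 | q3_2017 | 77.4 |
| PB8 | q4_2017 | 60.5 |
| UC7 | q1_2017 | 88.8 |
| UC7 | q2_2017 | 6.5 |
| UC7 | q3_2017 | 34.1 |
| UC7 | q4_2017 | 76.2 |
| MS3 | q1_2017 | 82.9 |
| MS3 | q2_2017 | 67.2 |
| MS3 | q3_2017 | -8.4 |
| MS3 | q4_2017 | 48.6 |

Each (fund, column) pair becomes one row: 3 × 4 = 12 rows.
For example, (PB8, q1_2017) → return_pct=53.6.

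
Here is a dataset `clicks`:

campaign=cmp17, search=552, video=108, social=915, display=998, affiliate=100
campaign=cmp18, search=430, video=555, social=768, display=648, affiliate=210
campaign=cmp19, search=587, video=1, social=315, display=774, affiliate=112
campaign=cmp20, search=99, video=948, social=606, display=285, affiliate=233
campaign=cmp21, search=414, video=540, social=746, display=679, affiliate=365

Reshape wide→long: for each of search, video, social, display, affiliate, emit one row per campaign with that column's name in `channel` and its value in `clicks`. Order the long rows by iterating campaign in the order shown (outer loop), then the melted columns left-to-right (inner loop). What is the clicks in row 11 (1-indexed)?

587

25 rows total (5 × 5). Row 11: index ⌊(11-1)/5⌋ = 2 into campaign → cmp19; (11-1) mod 5 = 0 into the melted columns → search.
So row 11 is (cmp19, search, 587); clicks = 587.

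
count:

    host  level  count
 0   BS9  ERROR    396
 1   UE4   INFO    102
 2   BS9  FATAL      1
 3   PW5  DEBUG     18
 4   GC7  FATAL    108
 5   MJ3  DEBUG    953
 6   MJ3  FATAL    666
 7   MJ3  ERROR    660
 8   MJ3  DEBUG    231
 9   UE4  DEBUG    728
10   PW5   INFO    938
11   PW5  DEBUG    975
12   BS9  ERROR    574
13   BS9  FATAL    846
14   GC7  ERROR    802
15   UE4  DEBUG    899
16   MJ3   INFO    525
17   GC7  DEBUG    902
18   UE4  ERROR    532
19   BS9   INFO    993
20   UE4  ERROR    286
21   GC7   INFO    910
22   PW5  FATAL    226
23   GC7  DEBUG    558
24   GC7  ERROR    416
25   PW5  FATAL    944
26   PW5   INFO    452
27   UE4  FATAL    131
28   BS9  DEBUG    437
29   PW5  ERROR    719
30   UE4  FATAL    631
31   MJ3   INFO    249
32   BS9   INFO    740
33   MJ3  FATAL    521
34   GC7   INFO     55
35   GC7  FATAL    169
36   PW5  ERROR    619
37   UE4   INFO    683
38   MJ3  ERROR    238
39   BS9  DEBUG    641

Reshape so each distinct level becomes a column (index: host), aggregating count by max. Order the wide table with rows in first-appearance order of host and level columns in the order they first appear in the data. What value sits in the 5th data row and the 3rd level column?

With rows in first-appearance order of host, row 5 is host=MJ3. level columns in first-appearance order: ERROR, INFO, FATAL, DEBUG; column 3 is FATAL.
Long rows with host=MJ3, level=FATAL: max(666, 521) = 666.

666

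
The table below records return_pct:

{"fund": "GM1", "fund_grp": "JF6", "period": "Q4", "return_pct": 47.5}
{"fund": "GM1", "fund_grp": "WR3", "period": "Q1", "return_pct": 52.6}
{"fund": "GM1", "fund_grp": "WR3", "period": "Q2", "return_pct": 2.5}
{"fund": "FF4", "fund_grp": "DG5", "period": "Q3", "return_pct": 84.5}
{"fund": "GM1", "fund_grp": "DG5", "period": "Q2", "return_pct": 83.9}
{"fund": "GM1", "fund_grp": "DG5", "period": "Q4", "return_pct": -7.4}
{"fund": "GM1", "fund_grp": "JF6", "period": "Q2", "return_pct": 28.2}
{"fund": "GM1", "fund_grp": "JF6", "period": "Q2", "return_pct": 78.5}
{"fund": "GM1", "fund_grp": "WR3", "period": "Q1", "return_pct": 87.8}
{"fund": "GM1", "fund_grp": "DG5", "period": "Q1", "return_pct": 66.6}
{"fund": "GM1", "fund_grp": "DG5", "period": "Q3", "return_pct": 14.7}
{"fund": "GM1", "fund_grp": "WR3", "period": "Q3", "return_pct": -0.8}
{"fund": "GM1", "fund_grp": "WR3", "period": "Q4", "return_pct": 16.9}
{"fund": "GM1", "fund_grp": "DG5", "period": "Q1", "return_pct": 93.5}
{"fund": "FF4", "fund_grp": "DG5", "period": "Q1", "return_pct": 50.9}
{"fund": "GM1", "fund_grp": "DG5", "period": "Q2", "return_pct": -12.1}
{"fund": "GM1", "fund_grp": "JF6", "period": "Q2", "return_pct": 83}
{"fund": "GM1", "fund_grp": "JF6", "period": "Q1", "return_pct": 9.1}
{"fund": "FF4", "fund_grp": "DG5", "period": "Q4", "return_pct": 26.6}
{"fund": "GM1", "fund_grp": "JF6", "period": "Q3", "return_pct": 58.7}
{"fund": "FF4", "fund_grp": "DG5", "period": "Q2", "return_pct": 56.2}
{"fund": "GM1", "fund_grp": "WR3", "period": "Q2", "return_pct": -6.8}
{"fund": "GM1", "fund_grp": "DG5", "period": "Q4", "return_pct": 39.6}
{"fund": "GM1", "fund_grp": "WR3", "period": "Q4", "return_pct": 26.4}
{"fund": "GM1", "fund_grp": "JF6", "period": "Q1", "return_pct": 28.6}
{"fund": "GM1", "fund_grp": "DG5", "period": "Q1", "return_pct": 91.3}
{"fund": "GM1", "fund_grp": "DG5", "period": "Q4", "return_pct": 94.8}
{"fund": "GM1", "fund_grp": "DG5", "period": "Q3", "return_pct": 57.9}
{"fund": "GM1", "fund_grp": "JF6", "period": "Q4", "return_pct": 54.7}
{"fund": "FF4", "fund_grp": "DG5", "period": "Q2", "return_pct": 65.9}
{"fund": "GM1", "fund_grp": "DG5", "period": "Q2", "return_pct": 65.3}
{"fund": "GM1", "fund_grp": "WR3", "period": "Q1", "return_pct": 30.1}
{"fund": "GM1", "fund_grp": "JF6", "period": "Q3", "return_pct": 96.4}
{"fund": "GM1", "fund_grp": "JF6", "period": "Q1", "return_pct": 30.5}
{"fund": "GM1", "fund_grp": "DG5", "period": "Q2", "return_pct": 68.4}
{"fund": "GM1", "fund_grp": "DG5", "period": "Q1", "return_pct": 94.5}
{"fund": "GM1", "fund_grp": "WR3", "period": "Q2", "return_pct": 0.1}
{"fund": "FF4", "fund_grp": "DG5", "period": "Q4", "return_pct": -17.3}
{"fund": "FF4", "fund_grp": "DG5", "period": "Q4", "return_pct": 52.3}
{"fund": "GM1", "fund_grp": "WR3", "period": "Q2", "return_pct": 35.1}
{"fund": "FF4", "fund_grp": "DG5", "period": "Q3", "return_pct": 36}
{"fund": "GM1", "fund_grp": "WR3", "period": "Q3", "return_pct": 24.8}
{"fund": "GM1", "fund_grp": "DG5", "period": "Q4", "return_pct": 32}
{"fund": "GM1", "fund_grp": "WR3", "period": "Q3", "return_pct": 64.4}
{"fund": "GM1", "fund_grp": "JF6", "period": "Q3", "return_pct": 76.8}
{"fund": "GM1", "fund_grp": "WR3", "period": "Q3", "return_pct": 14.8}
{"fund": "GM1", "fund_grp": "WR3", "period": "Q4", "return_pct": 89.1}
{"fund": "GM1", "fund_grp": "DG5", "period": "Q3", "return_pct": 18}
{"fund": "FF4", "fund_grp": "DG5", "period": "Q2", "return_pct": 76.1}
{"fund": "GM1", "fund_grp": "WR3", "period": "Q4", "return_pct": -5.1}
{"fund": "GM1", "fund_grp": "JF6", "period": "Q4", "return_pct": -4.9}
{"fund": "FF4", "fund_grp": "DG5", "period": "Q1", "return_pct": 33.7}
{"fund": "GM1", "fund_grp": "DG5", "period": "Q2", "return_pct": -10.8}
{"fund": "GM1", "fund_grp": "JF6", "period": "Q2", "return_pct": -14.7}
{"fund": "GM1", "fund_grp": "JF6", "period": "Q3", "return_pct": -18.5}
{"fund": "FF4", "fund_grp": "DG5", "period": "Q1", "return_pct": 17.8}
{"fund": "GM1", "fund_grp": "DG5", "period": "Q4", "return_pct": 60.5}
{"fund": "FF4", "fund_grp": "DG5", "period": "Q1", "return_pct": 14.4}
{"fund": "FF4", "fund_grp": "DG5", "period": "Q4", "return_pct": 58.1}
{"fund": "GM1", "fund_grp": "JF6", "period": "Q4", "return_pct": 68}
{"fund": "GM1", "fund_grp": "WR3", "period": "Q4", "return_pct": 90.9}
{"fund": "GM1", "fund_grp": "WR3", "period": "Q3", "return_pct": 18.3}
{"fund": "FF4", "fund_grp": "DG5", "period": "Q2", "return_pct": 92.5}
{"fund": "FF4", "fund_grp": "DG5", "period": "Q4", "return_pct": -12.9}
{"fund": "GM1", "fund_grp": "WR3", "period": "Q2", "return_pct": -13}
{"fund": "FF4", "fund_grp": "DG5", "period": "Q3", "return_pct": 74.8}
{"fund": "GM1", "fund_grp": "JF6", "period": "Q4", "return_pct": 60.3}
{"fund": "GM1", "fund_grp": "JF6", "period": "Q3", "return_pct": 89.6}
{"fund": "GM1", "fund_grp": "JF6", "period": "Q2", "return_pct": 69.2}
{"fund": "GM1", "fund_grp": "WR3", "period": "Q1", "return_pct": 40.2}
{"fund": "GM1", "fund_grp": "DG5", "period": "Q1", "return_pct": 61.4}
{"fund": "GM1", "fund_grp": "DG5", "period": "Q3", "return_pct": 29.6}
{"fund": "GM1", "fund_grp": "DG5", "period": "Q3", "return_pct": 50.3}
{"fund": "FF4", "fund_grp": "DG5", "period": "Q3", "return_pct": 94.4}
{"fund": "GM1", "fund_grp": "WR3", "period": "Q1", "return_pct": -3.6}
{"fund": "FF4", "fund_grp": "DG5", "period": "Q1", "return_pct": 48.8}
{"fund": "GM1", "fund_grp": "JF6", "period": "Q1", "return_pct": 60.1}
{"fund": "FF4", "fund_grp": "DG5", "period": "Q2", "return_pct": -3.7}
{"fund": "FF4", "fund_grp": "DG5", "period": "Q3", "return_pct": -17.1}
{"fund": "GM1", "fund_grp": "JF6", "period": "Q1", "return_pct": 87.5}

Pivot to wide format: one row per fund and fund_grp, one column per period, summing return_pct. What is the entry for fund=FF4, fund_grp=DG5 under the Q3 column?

272.6

Rows with fund=FF4, fund_grp=DG5 and period=Q3: return_pct values are 84.5, 36, 74.8, 94.4, -17.1.
84.5 + 36 + 74.8 + 94.4 + -17.1 = 272.6.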